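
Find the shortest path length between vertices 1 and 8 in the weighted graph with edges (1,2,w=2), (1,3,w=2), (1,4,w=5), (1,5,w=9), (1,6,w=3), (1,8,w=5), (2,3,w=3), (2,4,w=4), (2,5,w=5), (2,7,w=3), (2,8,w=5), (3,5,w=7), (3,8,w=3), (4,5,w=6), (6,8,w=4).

Step 1: Build adjacency list with weights:
  1: 2(w=2), 3(w=2), 4(w=5), 5(w=9), 6(w=3), 8(w=5)
  2: 1(w=2), 3(w=3), 4(w=4), 5(w=5), 7(w=3), 8(w=5)
  3: 1(w=2), 2(w=3), 5(w=7), 8(w=3)
  4: 1(w=5), 2(w=4), 5(w=6)
  5: 1(w=9), 2(w=5), 3(w=7), 4(w=6)
  6: 1(w=3), 8(w=4)
  7: 2(w=3)
  8: 1(w=5), 2(w=5), 3(w=3), 6(w=4)

Step 2: Apply Dijkstra's algorithm from vertex 1:
  Visit vertex 1 (distance=0)
    Update dist[2] = 2
    Update dist[3] = 2
    Update dist[4] = 5
    Update dist[5] = 9
    Update dist[6] = 3
    Update dist[8] = 5
  Visit vertex 2 (distance=2)
    Update dist[5] = 7
    Update dist[7] = 5
  Visit vertex 3 (distance=2)
  Visit vertex 6 (distance=3)
  Visit vertex 4 (distance=5)
  Visit vertex 7 (distance=5)
  Visit vertex 8 (distance=5)

Step 3: Shortest path: 1 -> 8
Total weight: 5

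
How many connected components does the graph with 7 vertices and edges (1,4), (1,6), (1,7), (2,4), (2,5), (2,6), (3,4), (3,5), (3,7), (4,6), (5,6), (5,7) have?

Step 1: Build adjacency list from edges:
  1: 4, 6, 7
  2: 4, 5, 6
  3: 4, 5, 7
  4: 1, 2, 3, 6
  5: 2, 3, 6, 7
  6: 1, 2, 4, 5
  7: 1, 3, 5

Step 2: Run BFS/DFS from vertex 1:
  Visited: {1, 4, 6, 7, 2, 3, 5}
  Reached 7 of 7 vertices

Step 3: All 7 vertices reached from vertex 1, so the graph is connected.
Number of connected components: 1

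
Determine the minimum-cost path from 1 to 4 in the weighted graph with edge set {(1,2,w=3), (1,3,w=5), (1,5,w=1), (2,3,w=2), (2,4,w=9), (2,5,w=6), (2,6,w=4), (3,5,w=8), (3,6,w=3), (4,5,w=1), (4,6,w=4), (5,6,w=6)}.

Step 1: Build adjacency list with weights:
  1: 2(w=3), 3(w=5), 5(w=1)
  2: 1(w=3), 3(w=2), 4(w=9), 5(w=6), 6(w=4)
  3: 1(w=5), 2(w=2), 5(w=8), 6(w=3)
  4: 2(w=9), 5(w=1), 6(w=4)
  5: 1(w=1), 2(w=6), 3(w=8), 4(w=1), 6(w=6)
  6: 2(w=4), 3(w=3), 4(w=4), 5(w=6)

Step 2: Apply Dijkstra's algorithm from vertex 1:
  Visit vertex 1 (distance=0)
    Update dist[2] = 3
    Update dist[3] = 5
    Update dist[5] = 1
  Visit vertex 5 (distance=1)
    Update dist[4] = 2
    Update dist[6] = 7
  Visit vertex 4 (distance=2)
    Update dist[6] = 6

Step 3: Shortest path: 1 -> 5 -> 4
Total weight: 1 + 1 = 2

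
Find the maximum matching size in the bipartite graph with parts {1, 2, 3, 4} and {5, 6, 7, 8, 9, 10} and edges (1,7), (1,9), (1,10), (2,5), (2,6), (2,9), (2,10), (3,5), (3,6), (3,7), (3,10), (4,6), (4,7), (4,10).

Step 1: List the neighbors of each left vertex:
  1: 7, 9, 10
  2: 5, 6, 9, 10
  3: 5, 6, 7, 10
  4: 6, 7, 10

Step 2: Greedily match left vertices, then look for augmenting paths:
  Match 1 -- 7
  Match 2 -- 5
  Match 3 -- 6
  Match 4 -- 10
  No augmenting path remains.

Step 3: Verify this is maximum:
  Matching size 4 = min(|L|, |R|) = min(4, 6), which is an upper bound, so this matching is maximum.

Maximum matching: {(1,7), (2,5), (3,6), (4,10)}
Size: 4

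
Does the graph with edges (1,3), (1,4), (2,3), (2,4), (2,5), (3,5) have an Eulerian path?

Step 1: Find the degree of each vertex:
  deg(1) = 2
  deg(2) = 3
  deg(3) = 3
  deg(4) = 2
  deg(5) = 2

Step 2: Count vertices with odd degree:
  Odd-degree vertices: 2, 3 (2 total)

Step 3: Apply Euler's theorem:
  - Eulerian circuit exists iff graph is connected and all vertices have even degree
  - Eulerian path exists iff graph is connected and has 0 or 2 odd-degree vertices

Graph is connected with exactly 2 odd-degree vertices (2, 3).
Eulerian path exists (starting and ending at the odd-degree vertices), but no Eulerian circuit.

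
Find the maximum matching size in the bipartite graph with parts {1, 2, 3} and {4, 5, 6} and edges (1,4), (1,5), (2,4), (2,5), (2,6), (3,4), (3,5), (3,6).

Step 1: List the neighbors of each left vertex:
  1: 4, 5
  2: 4, 5, 6
  3: 4, 5, 6

Step 2: Greedily match left vertices, then look for augmenting paths:
  Match 1 -- 4
  Match 2 -- 5
  Match 3 -- 6
  No augmenting path remains.

Step 3: Verify this is maximum:
  Matching size 3 = min(|L|, |R|) = min(3, 3), which is an upper bound, so this matching is maximum.

Maximum matching: {(1,4), (2,5), (3,6)}
Size: 3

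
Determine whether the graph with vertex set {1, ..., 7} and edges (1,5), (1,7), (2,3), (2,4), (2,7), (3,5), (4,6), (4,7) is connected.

Step 1: Build adjacency list from edges:
  1: 5, 7
  2: 3, 4, 7
  3: 2, 5
  4: 2, 6, 7
  5: 1, 3
  6: 4
  7: 1, 2, 4

Step 2: Run BFS/DFS from vertex 1:
  Visited: {1, 5, 7, 3, 2, 4, 6}
  Reached 7 of 7 vertices

Step 3: All 7 vertices reached from vertex 1, so the graph is connected.
Answer: Yes, the graph is connected.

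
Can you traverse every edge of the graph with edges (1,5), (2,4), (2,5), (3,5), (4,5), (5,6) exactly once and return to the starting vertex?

Step 1: Find the degree of each vertex:
  deg(1) = 1
  deg(2) = 2
  deg(3) = 1
  deg(4) = 2
  deg(5) = 5
  deg(6) = 1

Step 2: Count vertices with odd degree:
  Odd-degree vertices: 1, 3, 5, 6 (4 total)

Step 3: Apply Euler's theorem:
  - Eulerian circuit exists iff graph is connected and all vertices have even degree
  - Eulerian path exists iff graph is connected and has 0 or 2 odd-degree vertices

Graph has 4 odd-degree vertices (need 0 or 2).
Neither Eulerian path nor Eulerian circuit exists.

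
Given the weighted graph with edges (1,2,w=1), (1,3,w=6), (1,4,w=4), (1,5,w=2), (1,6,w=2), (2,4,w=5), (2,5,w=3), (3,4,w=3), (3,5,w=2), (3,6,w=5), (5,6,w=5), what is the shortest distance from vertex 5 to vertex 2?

Step 1: Build adjacency list with weights:
  1: 2(w=1), 3(w=6), 4(w=4), 5(w=2), 6(w=2)
  2: 1(w=1), 4(w=5), 5(w=3)
  3: 1(w=6), 4(w=3), 5(w=2), 6(w=5)
  4: 1(w=4), 2(w=5), 3(w=3)
  5: 1(w=2), 2(w=3), 3(w=2), 6(w=5)
  6: 1(w=2), 3(w=5), 5(w=5)

Step 2: Apply Dijkstra's algorithm from vertex 5:
  Visit vertex 5 (distance=0)
    Update dist[1] = 2
    Update dist[2] = 3
    Update dist[3] = 2
    Update dist[6] = 5
  Visit vertex 1 (distance=2)
    Update dist[4] = 6
    Update dist[6] = 4
  Visit vertex 3 (distance=2)
    Update dist[4] = 5
  Visit vertex 2 (distance=3)

Step 3: Shortest path: 5 -> 2
Total weight: 3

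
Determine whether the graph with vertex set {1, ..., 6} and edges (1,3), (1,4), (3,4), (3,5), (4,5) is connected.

Step 1: Build adjacency list from edges:
  1: 3, 4
  2: (none)
  3: 1, 4, 5
  4: 1, 3, 5
  5: 3, 4
  6: (none)

Step 2: Run BFS/DFS from vertex 1:
  Visited: {1, 3, 4, 5}
  Reached 4 of 6 vertices

Step 3: Only 4 of 6 vertices reached. Graph is disconnected.
Connected components: {1, 3, 4, 5}, {2}, {6}
Answer: No, the graph is not connected (3 components).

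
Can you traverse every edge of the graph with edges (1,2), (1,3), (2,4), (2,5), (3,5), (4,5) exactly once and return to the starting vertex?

Step 1: Find the degree of each vertex:
  deg(1) = 2
  deg(2) = 3
  deg(3) = 2
  deg(4) = 2
  deg(5) = 3

Step 2: Count vertices with odd degree:
  Odd-degree vertices: 2, 5 (2 total)

Step 3: Apply Euler's theorem:
  - Eulerian circuit exists iff graph is connected and all vertices have even degree
  - Eulerian path exists iff graph is connected and has 0 or 2 odd-degree vertices

Graph is connected with exactly 2 odd-degree vertices (2, 5).
Eulerian path exists (starting and ending at the odd-degree vertices), but no Eulerian circuit.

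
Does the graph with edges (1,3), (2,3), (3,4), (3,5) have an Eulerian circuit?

Step 1: Find the degree of each vertex:
  deg(1) = 1
  deg(2) = 1
  deg(3) = 4
  deg(4) = 1
  deg(5) = 1

Step 2: Count vertices with odd degree:
  Odd-degree vertices: 1, 2, 4, 5 (4 total)

Step 3: Apply Euler's theorem:
  - Eulerian circuit exists iff graph is connected and all vertices have even degree
  - Eulerian path exists iff graph is connected and has 0 or 2 odd-degree vertices

Graph has 4 odd-degree vertices (need 0 or 2).
Neither Eulerian path nor Eulerian circuit exists.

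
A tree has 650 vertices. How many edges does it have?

A tree on n vertices always has exactly n - 1 edges.
For n = 650: edges = 650 - 1 = 649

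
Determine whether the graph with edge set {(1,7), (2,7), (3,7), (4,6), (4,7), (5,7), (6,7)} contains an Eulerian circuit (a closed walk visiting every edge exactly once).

Step 1: Find the degree of each vertex:
  deg(1) = 1
  deg(2) = 1
  deg(3) = 1
  deg(4) = 2
  deg(5) = 1
  deg(6) = 2
  deg(7) = 6

Step 2: Count vertices with odd degree:
  Odd-degree vertices: 1, 2, 3, 5 (4 total)

Step 3: Apply Euler's theorem:
  - Eulerian circuit exists iff graph is connected and all vertices have even degree
  - Eulerian path exists iff graph is connected and has 0 or 2 odd-degree vertices

Graph has 4 odd-degree vertices (need 0 or 2).
Neither Eulerian path nor Eulerian circuit exists.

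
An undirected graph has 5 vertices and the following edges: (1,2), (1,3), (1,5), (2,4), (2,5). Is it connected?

Step 1: Build adjacency list from edges:
  1: 2, 3, 5
  2: 1, 4, 5
  3: 1
  4: 2
  5: 1, 2

Step 2: Run BFS/DFS from vertex 1:
  Visited: {1, 2, 3, 5, 4}
  Reached 5 of 5 vertices

Step 3: All 5 vertices reached from vertex 1, so the graph is connected.
Answer: Yes, the graph is connected.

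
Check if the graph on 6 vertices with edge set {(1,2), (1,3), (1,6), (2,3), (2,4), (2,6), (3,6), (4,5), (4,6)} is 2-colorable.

Step 1: Attempt 2-coloring using BFS:
  Start at vertex 1, assign color 0
  Color vertex 2 with color 1 (neighbor of 1)
  Color vertex 3 with color 1 (neighbor of 1)
  Color vertex 6 with color 1 (neighbor of 1)

Step 2: Conflict found! Vertices 2 and 3 are adjacent but have the same color.
This means the graph contains an odd cycle.

The graph is NOT bipartite.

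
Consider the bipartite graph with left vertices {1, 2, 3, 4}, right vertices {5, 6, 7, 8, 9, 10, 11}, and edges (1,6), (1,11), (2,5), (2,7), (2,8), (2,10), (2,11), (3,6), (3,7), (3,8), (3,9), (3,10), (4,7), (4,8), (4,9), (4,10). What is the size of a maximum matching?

Step 1: List the neighbors of each left vertex:
  1: 6, 11
  2: 5, 7, 8, 10, 11
  3: 6, 7, 8, 9, 10
  4: 7, 8, 9, 10

Step 2: Greedily match left vertices, then look for augmenting paths:
  Match 1 -- 6
  Match 2 -- 5
  Match 3 -- 7
  Match 4 -- 8
  No augmenting path remains.

Step 3: Verify this is maximum:
  Matching size 4 = min(|L|, |R|) = min(4, 7), which is an upper bound, so this matching is maximum.

Maximum matching: {(1,6), (2,5), (3,7), (4,8)}
Size: 4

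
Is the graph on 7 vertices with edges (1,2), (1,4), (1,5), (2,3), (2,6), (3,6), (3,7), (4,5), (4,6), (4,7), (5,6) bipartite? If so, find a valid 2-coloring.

Step 1: Attempt 2-coloring using BFS:
  Start at vertex 1, assign color 0
  Color vertex 2 with color 1 (neighbor of 1)
  Color vertex 4 with color 1 (neighbor of 1)
  Color vertex 5 with color 1 (neighbor of 1)
  Color vertex 3 with color 0 (neighbor of 2)
  Color vertex 6 with color 0 (neighbor of 2)

Step 2: Conflict found! Vertices 4 and 5 are adjacent but have the same color.
This means the graph contains an odd cycle.

The graph is NOT bipartite.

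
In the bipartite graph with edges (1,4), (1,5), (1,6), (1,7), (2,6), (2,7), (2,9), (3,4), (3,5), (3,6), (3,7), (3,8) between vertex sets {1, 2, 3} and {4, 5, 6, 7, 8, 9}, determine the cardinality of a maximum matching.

Step 1: List the neighbors of each left vertex:
  1: 4, 5, 6, 7
  2: 6, 7, 9
  3: 4, 5, 6, 7, 8

Step 2: Greedily match left vertices, then look for augmenting paths:
  Match 1 -- 4
  Match 2 -- 6
  Match 3 -- 5
  No augmenting path remains.

Step 3: Verify this is maximum:
  Matching size 3 = min(|L|, |R|) = min(3, 6), which is an upper bound, so this matching is maximum.

Maximum matching: {(1,4), (2,6), (3,5)}
Size: 3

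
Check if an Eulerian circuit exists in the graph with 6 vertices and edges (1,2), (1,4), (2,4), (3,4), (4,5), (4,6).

Step 1: Find the degree of each vertex:
  deg(1) = 2
  deg(2) = 2
  deg(3) = 1
  deg(4) = 5
  deg(5) = 1
  deg(6) = 1

Step 2: Count vertices with odd degree:
  Odd-degree vertices: 3, 4, 5, 6 (4 total)

Step 3: Apply Euler's theorem:
  - Eulerian circuit exists iff graph is connected and all vertices have even degree
  - Eulerian path exists iff graph is connected and has 0 or 2 odd-degree vertices

Graph has 4 odd-degree vertices (need 0 or 2).
Neither Eulerian path nor Eulerian circuit exists.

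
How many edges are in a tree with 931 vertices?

A tree on n vertices always has exactly n - 1 edges.
For n = 931: edges = 931 - 1 = 930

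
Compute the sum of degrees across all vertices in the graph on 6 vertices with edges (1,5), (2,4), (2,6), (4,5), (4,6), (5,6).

Step 1: Count edges incident to each vertex:
  deg(1) = 1 (neighbors: 5)
  deg(2) = 2 (neighbors: 4, 6)
  deg(3) = 0 (neighbors: none)
  deg(4) = 3 (neighbors: 2, 5, 6)
  deg(5) = 3 (neighbors: 1, 4, 6)
  deg(6) = 3 (neighbors: 2, 4, 5)

Step 2: Sum all degrees:
  1 + 2 + 0 + 3 + 3 + 3 = 12

Verification: sum of degrees = 2 * |E| = 2 * 6 = 12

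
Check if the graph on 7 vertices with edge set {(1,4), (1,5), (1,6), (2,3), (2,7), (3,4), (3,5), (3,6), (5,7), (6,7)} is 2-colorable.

Step 1: Attempt 2-coloring using BFS:
  Start at vertex 1, assign color 0
  Color vertex 4 with color 1 (neighbor of 1)
  Color vertex 5 with color 1 (neighbor of 1)
  Color vertex 6 with color 1 (neighbor of 1)
  Color vertex 3 with color 0 (neighbor of 4)
  Color vertex 7 with color 0 (neighbor of 5)
  Color vertex 2 with color 1 (neighbor of 3)

Step 2: 2-coloring succeeded. No conflicts found.
  Set A (color 0): {1, 3, 7}
  Set B (color 1): {2, 4, 5, 6}

The graph is bipartite with partition {1, 3, 7}, {2, 4, 5, 6}.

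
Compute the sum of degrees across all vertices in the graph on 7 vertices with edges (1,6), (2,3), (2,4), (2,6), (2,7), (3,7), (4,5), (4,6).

Step 1: Count edges incident to each vertex:
  deg(1) = 1 (neighbors: 6)
  deg(2) = 4 (neighbors: 3, 4, 6, 7)
  deg(3) = 2 (neighbors: 2, 7)
  deg(4) = 3 (neighbors: 2, 5, 6)
  deg(5) = 1 (neighbors: 4)
  deg(6) = 3 (neighbors: 1, 2, 4)
  deg(7) = 2 (neighbors: 2, 3)

Step 2: Sum all degrees:
  1 + 4 + 2 + 3 + 1 + 3 + 2 = 16

Verification: sum of degrees = 2 * |E| = 2 * 8 = 16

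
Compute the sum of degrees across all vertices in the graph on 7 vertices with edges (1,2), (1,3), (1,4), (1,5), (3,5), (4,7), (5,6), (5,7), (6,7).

Step 1: Count edges incident to each vertex:
  deg(1) = 4 (neighbors: 2, 3, 4, 5)
  deg(2) = 1 (neighbors: 1)
  deg(3) = 2 (neighbors: 1, 5)
  deg(4) = 2 (neighbors: 1, 7)
  deg(5) = 4 (neighbors: 1, 3, 6, 7)
  deg(6) = 2 (neighbors: 5, 7)
  deg(7) = 3 (neighbors: 4, 5, 6)

Step 2: Sum all degrees:
  4 + 1 + 2 + 2 + 4 + 2 + 3 = 18

Verification: sum of degrees = 2 * |E| = 2 * 9 = 18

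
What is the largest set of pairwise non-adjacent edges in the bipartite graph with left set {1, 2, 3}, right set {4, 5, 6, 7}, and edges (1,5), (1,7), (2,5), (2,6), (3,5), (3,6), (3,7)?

Step 1: List the neighbors of each left vertex:
  1: 5, 7
  2: 5, 6
  3: 5, 6, 7

Step 2: Greedily match left vertices, then look for augmenting paths:
  Match 1 -- 5
  Match 2 -- 6
  Match 3 -- 7
  No augmenting path remains.

Step 3: Verify this is maximum:
  Matching size 3 = min(|L|, |R|) = min(3, 4), which is an upper bound, so this matching is maximum.

Maximum matching: {(1,5), (2,6), (3,7)}
Size: 3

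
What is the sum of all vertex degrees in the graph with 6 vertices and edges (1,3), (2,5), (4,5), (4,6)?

Step 1: Count edges incident to each vertex:
  deg(1) = 1 (neighbors: 3)
  deg(2) = 1 (neighbors: 5)
  deg(3) = 1 (neighbors: 1)
  deg(4) = 2 (neighbors: 5, 6)
  deg(5) = 2 (neighbors: 2, 4)
  deg(6) = 1 (neighbors: 4)

Step 2: Sum all degrees:
  1 + 1 + 1 + 2 + 2 + 1 = 8

Verification: sum of degrees = 2 * |E| = 2 * 4 = 8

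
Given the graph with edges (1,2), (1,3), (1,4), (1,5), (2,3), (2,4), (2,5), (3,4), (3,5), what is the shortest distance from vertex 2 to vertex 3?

Step 1: Build adjacency list:
  1: 2, 3, 4, 5
  2: 1, 3, 4, 5
  3: 1, 2, 4, 5
  4: 1, 2, 3
  5: 1, 2, 3

Step 2: BFS from vertex 2 to find shortest path to 3:
  vertex 1 reached at distance 1
  vertex 3 reached at distance 1

Step 3: Shortest path: 2 -> 3
Path length: 1 edge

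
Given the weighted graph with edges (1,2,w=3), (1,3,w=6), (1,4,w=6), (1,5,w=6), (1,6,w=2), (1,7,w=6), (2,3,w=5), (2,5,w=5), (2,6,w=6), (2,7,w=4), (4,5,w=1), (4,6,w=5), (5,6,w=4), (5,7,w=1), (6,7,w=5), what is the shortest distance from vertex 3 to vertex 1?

Step 1: Build adjacency list with weights:
  1: 2(w=3), 3(w=6), 4(w=6), 5(w=6), 6(w=2), 7(w=6)
  2: 1(w=3), 3(w=5), 5(w=5), 6(w=6), 7(w=4)
  3: 1(w=6), 2(w=5)
  4: 1(w=6), 5(w=1), 6(w=5)
  5: 1(w=6), 2(w=5), 4(w=1), 6(w=4), 7(w=1)
  6: 1(w=2), 2(w=6), 4(w=5), 5(w=4), 7(w=5)
  7: 1(w=6), 2(w=4), 5(w=1), 6(w=5)

Step 2: Apply Dijkstra's algorithm from vertex 3:
  Visit vertex 3 (distance=0)
    Update dist[1] = 6
    Update dist[2] = 5
  Visit vertex 2 (distance=5)
    Update dist[5] = 10
    Update dist[6] = 11
    Update dist[7] = 9
  Visit vertex 1 (distance=6)
    Update dist[4] = 12
    Update dist[6] = 8

Step 3: Shortest path: 3 -> 1
Total weight: 6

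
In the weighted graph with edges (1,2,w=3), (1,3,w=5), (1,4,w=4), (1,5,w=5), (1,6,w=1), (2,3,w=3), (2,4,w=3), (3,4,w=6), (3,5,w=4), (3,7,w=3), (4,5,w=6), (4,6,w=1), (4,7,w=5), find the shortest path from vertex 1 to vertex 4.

Step 1: Build adjacency list with weights:
  1: 2(w=3), 3(w=5), 4(w=4), 5(w=5), 6(w=1)
  2: 1(w=3), 3(w=3), 4(w=3)
  3: 1(w=5), 2(w=3), 4(w=6), 5(w=4), 7(w=3)
  4: 1(w=4), 2(w=3), 3(w=6), 5(w=6), 6(w=1), 7(w=5)
  5: 1(w=5), 3(w=4), 4(w=6)
  6: 1(w=1), 4(w=1)
  7: 3(w=3), 4(w=5)

Step 2: Apply Dijkstra's algorithm from vertex 1:
  Visit vertex 1 (distance=0)
    Update dist[2] = 3
    Update dist[3] = 5
    Update dist[4] = 4
    Update dist[5] = 5
    Update dist[6] = 1
  Visit vertex 6 (distance=1)
    Update dist[4] = 2
  Visit vertex 4 (distance=2)
    Update dist[7] = 7

Step 3: Shortest path: 1 -> 6 -> 4
Total weight: 1 + 1 = 2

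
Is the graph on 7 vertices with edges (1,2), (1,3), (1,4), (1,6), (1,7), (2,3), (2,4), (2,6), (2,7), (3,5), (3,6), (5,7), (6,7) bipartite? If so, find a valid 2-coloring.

Step 1: Attempt 2-coloring using BFS:
  Start at vertex 1, assign color 0
  Color vertex 2 with color 1 (neighbor of 1)
  Color vertex 3 with color 1 (neighbor of 1)
  Color vertex 4 with color 1 (neighbor of 1)
  Color vertex 6 with color 1 (neighbor of 1)
  Color vertex 7 with color 1 (neighbor of 1)

Step 2: Conflict found! Vertices 2 and 3 are adjacent but have the same color.
This means the graph contains an odd cycle.

The graph is NOT bipartite.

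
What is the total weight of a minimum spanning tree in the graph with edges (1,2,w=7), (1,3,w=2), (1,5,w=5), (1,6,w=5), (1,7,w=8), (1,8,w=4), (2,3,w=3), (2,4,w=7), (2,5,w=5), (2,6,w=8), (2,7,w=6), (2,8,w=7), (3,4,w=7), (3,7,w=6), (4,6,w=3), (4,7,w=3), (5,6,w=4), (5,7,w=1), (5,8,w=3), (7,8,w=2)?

Apply Kruskal's algorithm (sort edges by weight, add if no cycle):

Sorted edges by weight:
  (5,7) w=1
  (1,3) w=2
  (7,8) w=2
  (2,3) w=3
  (4,7) w=3
  (4,6) w=3
  (5,8) w=3
  (1,8) w=4
  (5,6) w=4
  (1,5) w=5
  (1,6) w=5
  (2,5) w=5
  (2,7) w=6
  (3,7) w=6
  (1,2) w=7
  (2,4) w=7
  (2,8) w=7
  (3,4) w=7
  (1,7) w=8
  (2,6) w=8

Add edge (5,7) w=1 -- no cycle. Running total: 1
Add edge (1,3) w=2 -- no cycle. Running total: 3
Add edge (7,8) w=2 -- no cycle. Running total: 5
Add edge (2,3) w=3 -- no cycle. Running total: 8
Add edge (4,7) w=3 -- no cycle. Running total: 11
Add edge (4,6) w=3 -- no cycle. Running total: 14
Skip edge (5,8) w=3 -- would create cycle
Add edge (1,8) w=4 -- no cycle. Running total: 18

MST edges: (5,7,w=1), (1,3,w=2), (7,8,w=2), (2,3,w=3), (4,7,w=3), (4,6,w=3), (1,8,w=4)
Total MST weight: 1 + 2 + 2 + 3 + 3 + 3 + 4 = 18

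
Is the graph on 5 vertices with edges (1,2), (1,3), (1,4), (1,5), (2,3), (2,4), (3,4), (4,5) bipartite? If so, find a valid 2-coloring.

Step 1: Attempt 2-coloring using BFS:
  Start at vertex 1, assign color 0
  Color vertex 2 with color 1 (neighbor of 1)
  Color vertex 3 with color 1 (neighbor of 1)
  Color vertex 4 with color 1 (neighbor of 1)
  Color vertex 5 with color 1 (neighbor of 1)

Step 2: Conflict found! Vertices 2 and 3 are adjacent but have the same color.
This means the graph contains an odd cycle.

The graph is NOT bipartite.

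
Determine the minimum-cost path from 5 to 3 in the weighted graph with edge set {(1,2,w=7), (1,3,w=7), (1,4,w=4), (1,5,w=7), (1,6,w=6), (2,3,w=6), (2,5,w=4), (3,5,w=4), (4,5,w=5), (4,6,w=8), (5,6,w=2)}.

Step 1: Build adjacency list with weights:
  1: 2(w=7), 3(w=7), 4(w=4), 5(w=7), 6(w=6)
  2: 1(w=7), 3(w=6), 5(w=4)
  3: 1(w=7), 2(w=6), 5(w=4)
  4: 1(w=4), 5(w=5), 6(w=8)
  5: 1(w=7), 2(w=4), 3(w=4), 4(w=5), 6(w=2)
  6: 1(w=6), 4(w=8), 5(w=2)

Step 2: Apply Dijkstra's algorithm from vertex 5:
  Visit vertex 5 (distance=0)
    Update dist[1] = 7
    Update dist[2] = 4
    Update dist[3] = 4
    Update dist[4] = 5
    Update dist[6] = 2
  Visit vertex 6 (distance=2)
  Visit vertex 2 (distance=4)
  Visit vertex 3 (distance=4)

Step 3: Shortest path: 5 -> 3
Total weight: 4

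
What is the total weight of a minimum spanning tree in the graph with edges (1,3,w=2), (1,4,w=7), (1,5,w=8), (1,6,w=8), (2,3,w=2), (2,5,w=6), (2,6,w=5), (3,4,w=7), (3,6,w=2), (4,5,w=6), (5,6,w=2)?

Apply Kruskal's algorithm (sort edges by weight, add if no cycle):

Sorted edges by weight:
  (1,3) w=2
  (2,3) w=2
  (3,6) w=2
  (5,6) w=2
  (2,6) w=5
  (2,5) w=6
  (4,5) w=6
  (1,4) w=7
  (3,4) w=7
  (1,5) w=8
  (1,6) w=8

Add edge (1,3) w=2 -- no cycle. Running total: 2
Add edge (2,3) w=2 -- no cycle. Running total: 4
Add edge (3,6) w=2 -- no cycle. Running total: 6
Add edge (5,6) w=2 -- no cycle. Running total: 8
Skip edge (2,6) w=5 -- would create cycle
Skip edge (2,5) w=6 -- would create cycle
Add edge (4,5) w=6 -- no cycle. Running total: 14

MST edges: (1,3,w=2), (2,3,w=2), (3,6,w=2), (5,6,w=2), (4,5,w=6)
Total MST weight: 2 + 2 + 2 + 2 + 6 = 14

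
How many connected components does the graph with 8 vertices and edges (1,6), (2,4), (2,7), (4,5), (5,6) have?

Step 1: Build adjacency list from edges:
  1: 6
  2: 4, 7
  3: (none)
  4: 2, 5
  5: 4, 6
  6: 1, 5
  7: 2
  8: (none)

Step 2: Run BFS/DFS from vertex 1:
  Visited: {1, 6, 5, 4, 2, 7}
  Reached 6 of 8 vertices

Step 3: Only 6 of 8 vertices reached. Graph is disconnected.
Connected components: {1, 2, 4, 5, 6, 7}, {3}, {8}
Number of connected components: 3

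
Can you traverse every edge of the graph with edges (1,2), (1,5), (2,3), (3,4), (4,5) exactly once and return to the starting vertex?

Step 1: Find the degree of each vertex:
  deg(1) = 2
  deg(2) = 2
  deg(3) = 2
  deg(4) = 2
  deg(5) = 2

Step 2: Count vertices with odd degree:
  All vertices have even degree (0 odd-degree vertices)

Step 3: Apply Euler's theorem:
  - Eulerian circuit exists iff graph is connected and all vertices have even degree
  - Eulerian path exists iff graph is connected and has 0 or 2 odd-degree vertices

Graph is connected with 0 odd-degree vertices.
Both Eulerian circuit and Eulerian path exist.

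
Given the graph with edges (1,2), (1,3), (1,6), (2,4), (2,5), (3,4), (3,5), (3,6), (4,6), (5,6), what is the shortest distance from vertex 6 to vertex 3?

Step 1: Build adjacency list:
  1: 2, 3, 6
  2: 1, 4, 5
  3: 1, 4, 5, 6
  4: 2, 3, 6
  5: 2, 3, 6
  6: 1, 3, 4, 5

Step 2: BFS from vertex 6 to find shortest path to 3:
  vertex 1 reached at distance 1
  vertex 3 reached at distance 1

Step 3: Shortest path: 6 -> 3
Path length: 1 edge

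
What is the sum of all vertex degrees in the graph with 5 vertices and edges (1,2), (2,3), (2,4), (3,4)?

Step 1: Count edges incident to each vertex:
  deg(1) = 1 (neighbors: 2)
  deg(2) = 3 (neighbors: 1, 3, 4)
  deg(3) = 2 (neighbors: 2, 4)
  deg(4) = 2 (neighbors: 2, 3)
  deg(5) = 0 (neighbors: none)

Step 2: Sum all degrees:
  1 + 3 + 2 + 2 + 0 = 8

Verification: sum of degrees = 2 * |E| = 2 * 4 = 8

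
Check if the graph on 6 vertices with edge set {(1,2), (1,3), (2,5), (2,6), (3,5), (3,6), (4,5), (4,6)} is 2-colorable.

Step 1: Attempt 2-coloring using BFS:
  Start at vertex 1, assign color 0
  Color vertex 2 with color 1 (neighbor of 1)
  Color vertex 3 with color 1 (neighbor of 1)
  Color vertex 5 with color 0 (neighbor of 2)
  Color vertex 6 with color 0 (neighbor of 2)
  Color vertex 4 with color 1 (neighbor of 5)

Step 2: 2-coloring succeeded. No conflicts found.
  Set A (color 0): {1, 5, 6}
  Set B (color 1): {2, 3, 4}

The graph is bipartite with partition {1, 5, 6}, {2, 3, 4}.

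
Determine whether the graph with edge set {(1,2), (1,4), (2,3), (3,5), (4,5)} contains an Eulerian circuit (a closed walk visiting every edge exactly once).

Step 1: Find the degree of each vertex:
  deg(1) = 2
  deg(2) = 2
  deg(3) = 2
  deg(4) = 2
  deg(5) = 2

Step 2: Count vertices with odd degree:
  All vertices have even degree (0 odd-degree vertices)

Step 3: Apply Euler's theorem:
  - Eulerian circuit exists iff graph is connected and all vertices have even degree
  - Eulerian path exists iff graph is connected and has 0 or 2 odd-degree vertices

Graph is connected with 0 odd-degree vertices.
Both Eulerian circuit and Eulerian path exist.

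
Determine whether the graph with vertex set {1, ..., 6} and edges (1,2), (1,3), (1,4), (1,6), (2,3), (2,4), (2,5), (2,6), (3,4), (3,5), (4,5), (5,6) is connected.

Step 1: Build adjacency list from edges:
  1: 2, 3, 4, 6
  2: 1, 3, 4, 5, 6
  3: 1, 2, 4, 5
  4: 1, 2, 3, 5
  5: 2, 3, 4, 6
  6: 1, 2, 5

Step 2: Run BFS/DFS from vertex 1:
  Visited: {1, 2, 3, 4, 6, 5}
  Reached 6 of 6 vertices

Step 3: All 6 vertices reached from vertex 1, so the graph is connected.
Answer: Yes, the graph is connected.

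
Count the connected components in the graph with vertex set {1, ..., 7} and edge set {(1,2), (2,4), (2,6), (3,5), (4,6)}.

Step 1: Build adjacency list from edges:
  1: 2
  2: 1, 4, 6
  3: 5
  4: 2, 6
  5: 3
  6: 2, 4
  7: (none)

Step 2: Run BFS/DFS from vertex 1:
  Visited: {1, 2, 4, 6}
  Reached 4 of 7 vertices

Step 3: Only 4 of 7 vertices reached. Graph is disconnected.
Connected components: {1, 2, 4, 6}, {3, 5}, {7}
Number of connected components: 3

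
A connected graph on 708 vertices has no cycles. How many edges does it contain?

A tree on n vertices always has exactly n - 1 edges.
For n = 708: edges = 708 - 1 = 707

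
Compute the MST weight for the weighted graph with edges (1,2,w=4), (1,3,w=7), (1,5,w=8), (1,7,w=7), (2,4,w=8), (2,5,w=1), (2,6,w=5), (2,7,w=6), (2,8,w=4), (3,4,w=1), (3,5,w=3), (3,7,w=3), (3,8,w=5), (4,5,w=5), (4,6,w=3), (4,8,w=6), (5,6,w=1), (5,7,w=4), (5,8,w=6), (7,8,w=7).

Apply Kruskal's algorithm (sort edges by weight, add if no cycle):

Sorted edges by weight:
  (2,5) w=1
  (3,4) w=1
  (5,6) w=1
  (3,5) w=3
  (3,7) w=3
  (4,6) w=3
  (1,2) w=4
  (2,8) w=4
  (5,7) w=4
  (2,6) w=5
  (3,8) w=5
  (4,5) w=5
  (2,7) w=6
  (4,8) w=6
  (5,8) w=6
  (1,3) w=7
  (1,7) w=7
  (7,8) w=7
  (1,5) w=8
  (2,4) w=8

Add edge (2,5) w=1 -- no cycle. Running total: 1
Add edge (3,4) w=1 -- no cycle. Running total: 2
Add edge (5,6) w=1 -- no cycle. Running total: 3
Add edge (3,5) w=3 -- no cycle. Running total: 6
Add edge (3,7) w=3 -- no cycle. Running total: 9
Skip edge (4,6) w=3 -- would create cycle
Add edge (1,2) w=4 -- no cycle. Running total: 13
Add edge (2,8) w=4 -- no cycle. Running total: 17

MST edges: (2,5,w=1), (3,4,w=1), (5,6,w=1), (3,5,w=3), (3,7,w=3), (1,2,w=4), (2,8,w=4)
Total MST weight: 1 + 1 + 1 + 3 + 3 + 4 + 4 = 17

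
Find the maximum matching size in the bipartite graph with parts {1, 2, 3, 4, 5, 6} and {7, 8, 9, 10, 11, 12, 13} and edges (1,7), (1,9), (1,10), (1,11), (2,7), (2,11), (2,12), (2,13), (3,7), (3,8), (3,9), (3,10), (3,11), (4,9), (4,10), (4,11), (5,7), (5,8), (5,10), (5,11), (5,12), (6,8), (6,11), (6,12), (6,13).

Step 1: List the neighbors of each left vertex:
  1: 7, 9, 10, 11
  2: 7, 11, 12, 13
  3: 7, 8, 9, 10, 11
  4: 9, 10, 11
  5: 7, 8, 10, 11, 12
  6: 8, 11, 12, 13

Step 2: Greedily match left vertices, then look for augmenting paths:
  Match 1 -- 7
  Match 2 -- 11
  Match 3 -- 8
  Match 4 -- 9
  Match 5 -- 10
  Match 6 -- 12
  No augmenting path remains.

Step 3: Verify this is maximum:
  Matching size 6 = min(|L|, |R|) = min(6, 7), which is an upper bound, so this matching is maximum.

Maximum matching: {(1,7), (2,11), (3,8), (4,9), (5,10), (6,12)}
Size: 6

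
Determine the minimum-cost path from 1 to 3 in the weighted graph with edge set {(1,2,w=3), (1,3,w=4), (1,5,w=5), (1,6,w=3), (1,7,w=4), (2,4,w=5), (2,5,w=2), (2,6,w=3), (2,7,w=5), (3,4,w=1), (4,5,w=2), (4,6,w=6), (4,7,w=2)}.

Step 1: Build adjacency list with weights:
  1: 2(w=3), 3(w=4), 5(w=5), 6(w=3), 7(w=4)
  2: 1(w=3), 4(w=5), 5(w=2), 6(w=3), 7(w=5)
  3: 1(w=4), 4(w=1)
  4: 2(w=5), 3(w=1), 5(w=2), 6(w=6), 7(w=2)
  5: 1(w=5), 2(w=2), 4(w=2)
  6: 1(w=3), 2(w=3), 4(w=6)
  7: 1(w=4), 2(w=5), 4(w=2)

Step 2: Apply Dijkstra's algorithm from vertex 1:
  Visit vertex 1 (distance=0)
    Update dist[2] = 3
    Update dist[3] = 4
    Update dist[5] = 5
    Update dist[6] = 3
    Update dist[7] = 4
  Visit vertex 2 (distance=3)
    Update dist[4] = 8
  Visit vertex 6 (distance=3)
  Visit vertex 3 (distance=4)
    Update dist[4] = 5

Step 3: Shortest path: 1 -> 3
Total weight: 4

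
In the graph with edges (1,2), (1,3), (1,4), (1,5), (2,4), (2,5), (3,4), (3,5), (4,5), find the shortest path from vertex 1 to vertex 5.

Step 1: Build adjacency list:
  1: 2, 3, 4, 5
  2: 1, 4, 5
  3: 1, 4, 5
  4: 1, 2, 3, 5
  5: 1, 2, 3, 4

Step 2: BFS from vertex 1 to find shortest path to 5:
  vertex 2 reached at distance 1
  vertex 3 reached at distance 1
  vertex 4 reached at distance 1
  vertex 5 reached at distance 1

Step 3: Shortest path: 1 -> 5
Path length: 1 edge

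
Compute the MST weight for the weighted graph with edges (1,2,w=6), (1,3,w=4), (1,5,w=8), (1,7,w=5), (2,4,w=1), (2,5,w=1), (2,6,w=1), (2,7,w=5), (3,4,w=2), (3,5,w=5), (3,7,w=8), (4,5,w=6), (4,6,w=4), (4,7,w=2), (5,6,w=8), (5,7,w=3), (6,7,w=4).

Apply Kruskal's algorithm (sort edges by weight, add if no cycle):

Sorted edges by weight:
  (2,4) w=1
  (2,5) w=1
  (2,6) w=1
  (3,4) w=2
  (4,7) w=2
  (5,7) w=3
  (1,3) w=4
  (4,6) w=4
  (6,7) w=4
  (1,7) w=5
  (2,7) w=5
  (3,5) w=5
  (1,2) w=6
  (4,5) w=6
  (1,5) w=8
  (3,7) w=8
  (5,6) w=8

Add edge (2,4) w=1 -- no cycle. Running total: 1
Add edge (2,5) w=1 -- no cycle. Running total: 2
Add edge (2,6) w=1 -- no cycle. Running total: 3
Add edge (3,4) w=2 -- no cycle. Running total: 5
Add edge (4,7) w=2 -- no cycle. Running total: 7
Skip edge (5,7) w=3 -- would create cycle
Add edge (1,3) w=4 -- no cycle. Running total: 11

MST edges: (2,4,w=1), (2,5,w=1), (2,6,w=1), (3,4,w=2), (4,7,w=2), (1,3,w=4)
Total MST weight: 1 + 1 + 1 + 2 + 2 + 4 = 11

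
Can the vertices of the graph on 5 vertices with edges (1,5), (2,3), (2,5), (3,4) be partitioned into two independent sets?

Step 1: Attempt 2-coloring using BFS:
  Start at vertex 1, assign color 0
  Color vertex 5 with color 1 (neighbor of 1)
  Color vertex 2 with color 0 (neighbor of 5)
  Color vertex 3 with color 1 (neighbor of 2)
  Color vertex 4 with color 0 (neighbor of 3)

Step 2: 2-coloring succeeded. No conflicts found.
  Set A (color 0): {1, 2, 4}
  Set B (color 1): {3, 5}

The graph is bipartite with partition {1, 2, 4}, {3, 5}.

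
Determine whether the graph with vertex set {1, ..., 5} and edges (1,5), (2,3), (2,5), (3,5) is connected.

Step 1: Build adjacency list from edges:
  1: 5
  2: 3, 5
  3: 2, 5
  4: (none)
  5: 1, 2, 3

Step 2: Run BFS/DFS from vertex 1:
  Visited: {1, 5, 2, 3}
  Reached 4 of 5 vertices

Step 3: Only 4 of 5 vertices reached. Graph is disconnected.
Connected components: {1, 2, 3, 5}, {4}
Answer: No, the graph is not connected (2 components).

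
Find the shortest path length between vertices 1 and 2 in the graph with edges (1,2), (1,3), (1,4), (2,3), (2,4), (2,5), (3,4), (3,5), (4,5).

Step 1: Build adjacency list:
  1: 2, 3, 4
  2: 1, 3, 4, 5
  3: 1, 2, 4, 5
  4: 1, 2, 3, 5
  5: 2, 3, 4

Step 2: BFS from vertex 1 to find shortest path to 2:
  vertex 2 reached at distance 1

Step 3: Shortest path: 1 -> 2
Path length: 1 edge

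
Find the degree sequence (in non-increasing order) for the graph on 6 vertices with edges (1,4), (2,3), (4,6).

Step 1: Count edges incident to each vertex:
  deg(1) = 1 (neighbors: 4)
  deg(2) = 1 (neighbors: 3)
  deg(3) = 1 (neighbors: 2)
  deg(4) = 2 (neighbors: 1, 6)
  deg(5) = 0 (neighbors: none)
  deg(6) = 1 (neighbors: 4)

Step 2: Sort degrees in non-increasing order:
  Degrees: [1, 1, 1, 2, 0, 1] -> sorted: [2, 1, 1, 1, 1, 0]

Degree sequence: [2, 1, 1, 1, 1, 0]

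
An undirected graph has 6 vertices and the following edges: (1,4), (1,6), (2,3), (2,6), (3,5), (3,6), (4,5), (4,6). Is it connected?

Step 1: Build adjacency list from edges:
  1: 4, 6
  2: 3, 6
  3: 2, 5, 6
  4: 1, 5, 6
  5: 3, 4
  6: 1, 2, 3, 4

Step 2: Run BFS/DFS from vertex 1:
  Visited: {1, 4, 6, 5, 2, 3}
  Reached 6 of 6 vertices

Step 3: All 6 vertices reached from vertex 1, so the graph is connected.
Answer: Yes, the graph is connected.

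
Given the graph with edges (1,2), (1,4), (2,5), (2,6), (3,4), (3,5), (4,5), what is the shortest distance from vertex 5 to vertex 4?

Step 1: Build adjacency list:
  1: 2, 4
  2: 1, 5, 6
  3: 4, 5
  4: 1, 3, 5
  5: 2, 3, 4
  6: 2

Step 2: BFS from vertex 5 to find shortest path to 4:
  vertex 2 reached at distance 1
  vertex 3 reached at distance 1
  vertex 4 reached at distance 1

Step 3: Shortest path: 5 -> 4
Path length: 1 edge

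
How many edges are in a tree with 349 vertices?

A tree on n vertices always has exactly n - 1 edges.
For n = 349: edges = 349 - 1 = 348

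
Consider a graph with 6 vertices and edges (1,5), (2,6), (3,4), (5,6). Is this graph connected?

Step 1: Build adjacency list from edges:
  1: 5
  2: 6
  3: 4
  4: 3
  5: 1, 6
  6: 2, 5

Step 2: Run BFS/DFS from vertex 1:
  Visited: {1, 5, 6, 2}
  Reached 4 of 6 vertices

Step 3: Only 4 of 6 vertices reached. Graph is disconnected.
Connected components: {1, 2, 5, 6}, {3, 4}
Answer: No, the graph is not connected (2 components).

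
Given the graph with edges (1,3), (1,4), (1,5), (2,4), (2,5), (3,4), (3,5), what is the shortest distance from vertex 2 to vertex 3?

Step 1: Build adjacency list:
  1: 3, 4, 5
  2: 4, 5
  3: 1, 4, 5
  4: 1, 2, 3
  5: 1, 2, 3

Step 2: BFS from vertex 2 to find shortest path to 3:
  vertex 4 reached at distance 1
  vertex 5 reached at distance 1
  vertex 1 reached at distance 2
  vertex 3 reached at distance 2

Step 3: Shortest path: 2 -> 4 -> 3
Path length: 2 edges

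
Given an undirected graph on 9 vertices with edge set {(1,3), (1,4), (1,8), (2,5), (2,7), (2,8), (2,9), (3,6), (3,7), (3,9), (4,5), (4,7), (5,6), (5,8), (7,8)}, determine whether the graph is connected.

Step 1: Build adjacency list from edges:
  1: 3, 4, 8
  2: 5, 7, 8, 9
  3: 1, 6, 7, 9
  4: 1, 5, 7
  5: 2, 4, 6, 8
  6: 3, 5
  7: 2, 3, 4, 8
  8: 1, 2, 5, 7
  9: 2, 3

Step 2: Run BFS/DFS from vertex 1:
  Visited: {1, 3, 4, 8, 6, 7, 9, 5, 2}
  Reached 9 of 9 vertices

Step 3: All 9 vertices reached from vertex 1, so the graph is connected.
Answer: Yes, the graph is connected.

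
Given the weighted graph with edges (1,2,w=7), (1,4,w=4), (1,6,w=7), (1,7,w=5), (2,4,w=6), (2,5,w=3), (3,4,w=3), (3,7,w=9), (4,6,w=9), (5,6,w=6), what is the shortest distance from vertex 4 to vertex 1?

Step 1: Build adjacency list with weights:
  1: 2(w=7), 4(w=4), 6(w=7), 7(w=5)
  2: 1(w=7), 4(w=6), 5(w=3)
  3: 4(w=3), 7(w=9)
  4: 1(w=4), 2(w=6), 3(w=3), 6(w=9)
  5: 2(w=3), 6(w=6)
  6: 1(w=7), 4(w=9), 5(w=6)
  7: 1(w=5), 3(w=9)

Step 2: Apply Dijkstra's algorithm from vertex 4:
  Visit vertex 4 (distance=0)
    Update dist[1] = 4
    Update dist[2] = 6
    Update dist[3] = 3
    Update dist[6] = 9
  Visit vertex 3 (distance=3)
    Update dist[7] = 12
  Visit vertex 1 (distance=4)
    Update dist[7] = 9

Step 3: Shortest path: 4 -> 1
Total weight: 4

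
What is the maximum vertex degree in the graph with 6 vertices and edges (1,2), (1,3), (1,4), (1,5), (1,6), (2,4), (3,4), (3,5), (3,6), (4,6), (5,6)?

Step 1: Count edges incident to each vertex:
  deg(1) = 5 (neighbors: 2, 3, 4, 5, 6)
  deg(2) = 2 (neighbors: 1, 4)
  deg(3) = 4 (neighbors: 1, 4, 5, 6)
  deg(4) = 4 (neighbors: 1, 2, 3, 6)
  deg(5) = 3 (neighbors: 1, 3, 6)
  deg(6) = 4 (neighbors: 1, 3, 4, 5)

Step 2: Find maximum:
  max(5, 2, 4, 4, 3, 4) = 5 (vertex 1)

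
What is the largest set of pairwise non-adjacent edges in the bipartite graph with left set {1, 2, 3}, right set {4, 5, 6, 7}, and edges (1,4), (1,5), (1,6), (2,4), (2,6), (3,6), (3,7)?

Step 1: List the neighbors of each left vertex:
  1: 4, 5, 6
  2: 4, 6
  3: 6, 7

Step 2: Greedily match left vertices, then look for augmenting paths:
  Match 1 -- 4
  Match 2 -- 6
  Match 3 -- 7
  No augmenting path remains.

Step 3: Verify this is maximum:
  Matching size 3 = min(|L|, |R|) = min(3, 4), which is an upper bound, so this matching is maximum.

Maximum matching: {(1,4), (2,6), (3,7)}
Size: 3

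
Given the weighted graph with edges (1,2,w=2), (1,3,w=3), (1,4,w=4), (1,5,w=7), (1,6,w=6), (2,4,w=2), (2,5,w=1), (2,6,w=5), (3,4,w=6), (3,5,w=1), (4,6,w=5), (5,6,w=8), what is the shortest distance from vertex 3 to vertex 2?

Step 1: Build adjacency list with weights:
  1: 2(w=2), 3(w=3), 4(w=4), 5(w=7), 6(w=6)
  2: 1(w=2), 4(w=2), 5(w=1), 6(w=5)
  3: 1(w=3), 4(w=6), 5(w=1)
  4: 1(w=4), 2(w=2), 3(w=6), 6(w=5)
  5: 1(w=7), 2(w=1), 3(w=1), 6(w=8)
  6: 1(w=6), 2(w=5), 4(w=5), 5(w=8)

Step 2: Apply Dijkstra's algorithm from vertex 3:
  Visit vertex 3 (distance=0)
    Update dist[1] = 3
    Update dist[4] = 6
    Update dist[5] = 1
  Visit vertex 5 (distance=1)
    Update dist[2] = 2
    Update dist[6] = 9
  Visit vertex 2 (distance=2)
    Update dist[4] = 4
    Update dist[6] = 7

Step 3: Shortest path: 3 -> 5 -> 2
Total weight: 1 + 1 = 2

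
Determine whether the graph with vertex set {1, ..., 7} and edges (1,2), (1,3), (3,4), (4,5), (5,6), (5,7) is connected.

Step 1: Build adjacency list from edges:
  1: 2, 3
  2: 1
  3: 1, 4
  4: 3, 5
  5: 4, 6, 7
  6: 5
  7: 5

Step 2: Run BFS/DFS from vertex 1:
  Visited: {1, 2, 3, 4, 5, 6, 7}
  Reached 7 of 7 vertices

Step 3: All 7 vertices reached from vertex 1, so the graph is connected.
Answer: Yes, the graph is connected.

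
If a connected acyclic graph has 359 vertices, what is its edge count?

A tree on n vertices always has exactly n - 1 edges.
For n = 359: edges = 359 - 1 = 358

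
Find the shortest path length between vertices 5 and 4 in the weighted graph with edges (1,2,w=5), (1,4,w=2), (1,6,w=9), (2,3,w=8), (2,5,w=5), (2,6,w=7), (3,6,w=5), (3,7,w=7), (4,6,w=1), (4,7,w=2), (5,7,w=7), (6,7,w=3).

Step 1: Build adjacency list with weights:
  1: 2(w=5), 4(w=2), 6(w=9)
  2: 1(w=5), 3(w=8), 5(w=5), 6(w=7)
  3: 2(w=8), 6(w=5), 7(w=7)
  4: 1(w=2), 6(w=1), 7(w=2)
  5: 2(w=5), 7(w=7)
  6: 1(w=9), 2(w=7), 3(w=5), 4(w=1), 7(w=3)
  7: 3(w=7), 4(w=2), 5(w=7), 6(w=3)

Step 2: Apply Dijkstra's algorithm from vertex 5:
  Visit vertex 5 (distance=0)
    Update dist[2] = 5
    Update dist[7] = 7
  Visit vertex 2 (distance=5)
    Update dist[1] = 10
    Update dist[3] = 13
    Update dist[6] = 12
  Visit vertex 7 (distance=7)
    Update dist[4] = 9
    Update dist[6] = 10
  Visit vertex 4 (distance=9)

Step 3: Shortest path: 5 -> 7 -> 4
Total weight: 7 + 2 = 9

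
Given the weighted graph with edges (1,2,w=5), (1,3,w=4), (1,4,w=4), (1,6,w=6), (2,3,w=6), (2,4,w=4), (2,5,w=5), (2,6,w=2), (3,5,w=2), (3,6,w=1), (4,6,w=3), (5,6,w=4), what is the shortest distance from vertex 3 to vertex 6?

Step 1: Build adjacency list with weights:
  1: 2(w=5), 3(w=4), 4(w=4), 6(w=6)
  2: 1(w=5), 3(w=6), 4(w=4), 5(w=5), 6(w=2)
  3: 1(w=4), 2(w=6), 5(w=2), 6(w=1)
  4: 1(w=4), 2(w=4), 6(w=3)
  5: 2(w=5), 3(w=2), 6(w=4)
  6: 1(w=6), 2(w=2), 3(w=1), 4(w=3), 5(w=4)

Step 2: Apply Dijkstra's algorithm from vertex 3:
  Visit vertex 3 (distance=0)
    Update dist[1] = 4
    Update dist[2] = 6
    Update dist[5] = 2
    Update dist[6] = 1
  Visit vertex 6 (distance=1)
    Update dist[2] = 3
    Update dist[4] = 4

Step 3: Shortest path: 3 -> 6
Total weight: 1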